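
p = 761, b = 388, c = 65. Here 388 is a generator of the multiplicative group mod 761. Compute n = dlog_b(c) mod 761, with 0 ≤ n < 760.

Baby-step giant-step with m = ceil(sqrt(760)) = 28.
Baby table (388^j mod 761 for j=0..27):
  0:1  1:388  2:627  3:517  4:453  5:734  6:178  7:574
  8:500  9:706  10:729  11:521  12:483  13:198  14:724  15:103
  16:392  17:657  18:742  19:238  20:263  21:70  22:525  23:513
  24:423  25:509  26:393  27:284
Giant step factor: 388^(-28) ≡ 189 (mod 761).
Scan 65·189^i mod 761 for i = 0, 1, …:
  i=0: 65   i=1: 109   i=2: 54   i=3: 313
  i=4: 560   i=5: 61   i=6: 114   i=7: 238
Match at i=7, j=19: n = 7·28 + 19 = 215.

215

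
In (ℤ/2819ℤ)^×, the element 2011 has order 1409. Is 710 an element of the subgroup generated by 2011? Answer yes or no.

yes

710 ∈ ⟨2011⟩ iff 710^1409 ≡ 1 (mod 2819), since |⟨2011⟩| = 1409.
710^1409 mod 2819 = 1.
Since 1 = 1, 710 lies in the subgroup.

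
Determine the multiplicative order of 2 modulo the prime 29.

28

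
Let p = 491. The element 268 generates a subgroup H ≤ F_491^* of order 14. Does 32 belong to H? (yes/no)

no

⟨268⟩ has order 14; its elements mod 491 are {1, 105, 138, 153, 159, 223, 240, 251, 268, 332, 338, 353, 386, 490}.
32 is not in this set.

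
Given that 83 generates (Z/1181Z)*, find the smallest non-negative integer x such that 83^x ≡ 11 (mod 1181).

Baby-step giant-step with m = ceil(sqrt(1180)) = 35.
Baby table (83^j mod 1181 for j=0..34):
  0:1  1:83  2:984  3:183  4:1017  5:560  6:421  7:694
  8:914  9:278  10:635  11:741  12:91  13:467  14:969  15:119
  16:429  17:177  18:519  19:561  20:504  21:497  22:1097  23:114
  24:14  25:1162  26:785  27:200  28:66  29:754  30:1170  31:268
  32:986  33:349  34:623
Giant step factor: 83^(-35) ≡ 1093 (mod 1181).
Scan 11·1093^i mod 1181 for i = 0, 1, …:
  i=0: 11   i=1: 213   i=2: 152   i=3: 796
  i=4: 812   i=5: 585   i=6: 484   i=7: 1105
  i=8: 783   i=9: 775     …   i=16: 121
  i=17: 1162
Match at i=17, j=25: x = 17·35 + 25 = 620.

620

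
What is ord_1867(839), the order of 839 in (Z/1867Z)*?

The order of 839 must divide p − 1 = 1866 = 2 · 3 · 311.
Divisors: 1, 2, 3, 6, 311, 622, 933, 1866.
Check each in increasing order: 839^1 ≡ 839;  839^2 ≡ 62;  839^3 ≡ 1609;  839^6 ≡ 1219;  839^311 ≡ 1866;  839^622 ≡ 1.
Smallest exponent giving 1 is 622.

622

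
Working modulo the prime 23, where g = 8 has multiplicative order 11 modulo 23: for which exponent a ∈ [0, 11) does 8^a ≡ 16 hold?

5

Successive powers of 8 modulo 23:
  8^0=1  8^1=8  8^2=18  8^3=6  8^4=2  8^5=16
So 8^5 ≡ 16 (mod 23), giving a = 5.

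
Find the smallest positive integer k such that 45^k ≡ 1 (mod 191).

The order of 45 must divide p − 1 = 190 = 2 · 5 · 19.
Divisors: 1, 2, 5, 10, 19, 38, 95, 190.
Check each in increasing order: 45^1 ≡ 45;  45^2 ≡ 115;  45^5 ≡ 160;  45^10 ≡ 6;  45^19 ≡ 39;  45^38 ≡ 184;  45^95 ≡ 1.
Smallest exponent giving 1 is 95.

95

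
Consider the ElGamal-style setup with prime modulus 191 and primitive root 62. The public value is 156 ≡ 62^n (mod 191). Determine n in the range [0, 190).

Baby-step giant-step with m = ceil(sqrt(190)) = 14.
Baby table (62^j mod 191 for j=0..13):
  0:1  1:62  2:24  3:151  4:3  5:186  6:72  7:71
  8:9  9:176  10:25  11:22  12:27  13:146
Giant step factor: 62^(-14) ≡ 163 (mod 191).
Scan 156·163^i mod 191 for i = 0, 1, …:
  i=0: 156   i=1: 25
Match at i=1, j=10: n = 1·14 + 10 = 24.

24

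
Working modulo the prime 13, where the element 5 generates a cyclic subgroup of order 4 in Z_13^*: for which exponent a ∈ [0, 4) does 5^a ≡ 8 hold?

3

Successive powers of 5 modulo 13:
  5^0=1  5^1=5  5^2=12  5^3=8
So 5^3 ≡ 8 (mod 13), giving a = 3.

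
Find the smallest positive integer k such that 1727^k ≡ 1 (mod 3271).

545

The order of 1727 must divide p − 1 = 3270 = 2 · 3 · 5 · 109.
Divisors: 1, 2, 3, 5, 6, 10, 15, 30, 109, 218, 327, 545, 654, 1090, 1635, 3270.
Check each in increasing order: 1727^1 ≡ 1727;  1727^2 ≡ 2648;  1727^3 ≡ 238;  1727^5 ≡ 2192;  1727^6 ≡ 1037;  1727^10 ≡ 3036;  1727^15 ≡ 1698;  1727^30 ≡ 1453;  1727^109 ≡ 1096;  1727^218 ≡ 759;  1727^327 ≡ 1030;  1727^545 ≡ 1.
Smallest exponent giving 1 is 545.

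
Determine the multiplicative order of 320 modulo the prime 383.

The order of 320 must divide p − 1 = 382 = 2 · 191.
Divisors: 1, 2, 191, 382.
Check each in increasing order: 320^1 ≡ 320;  320^2 ≡ 139;  320^191 ≡ 382;  320^382 ≡ 1.
Smallest exponent giving 1 is 382.

382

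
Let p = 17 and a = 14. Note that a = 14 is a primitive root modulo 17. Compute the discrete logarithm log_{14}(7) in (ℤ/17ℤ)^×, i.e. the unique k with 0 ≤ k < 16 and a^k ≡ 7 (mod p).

3

Successive powers of 14 modulo 17:
  14^0=1  14^1=14  14^2=9  14^3=7
So 14^3 ≡ 7 (mod 17), giving k = 3.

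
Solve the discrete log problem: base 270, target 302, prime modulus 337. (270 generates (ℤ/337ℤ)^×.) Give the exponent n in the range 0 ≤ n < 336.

Baby-step giant-step with m = ceil(sqrt(336)) = 19.
Baby table (270^j mod 337 for j=0..18):
  0:1  1:270  2:108  3:178  4:206  5:15  6:6  7:272
  8:311  9:57  10:225  11:90  12:36  13:284  14:181  15:5
  16:2  17:203  18:216
Giant step factor: 270^(-19) ≡ 71 (mod 337).
Scan 302·71^i mod 337 for i = 0, 1, …:
  i=0: 302   i=1: 211   i=2: 153   i=3: 79
  i=4: 217   i=5: 242   i=6: 332   i=7: 319
  i=8: 70   i=9: 252     …   i=14: 10
  i=15: 36
Match at i=15, j=12: n = 15·19 + 12 = 297.

297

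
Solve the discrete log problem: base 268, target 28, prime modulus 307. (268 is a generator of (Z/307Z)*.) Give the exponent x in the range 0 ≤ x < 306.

284

Baby-step giant-step with m = ceil(sqrt(306)) = 18.
Baby table (268^j mod 307 for j=0..17):
  0:1  1:268  2:293  3:239  4:196  5:31  6:19  7:180
  8:41  9:243  10:40  11:282  12:54  13:43  14:165  15:12
  16:146  17:139
Giant step factor: 268^(-18) ≡ 269 (mod 307).
Scan 28·269^i mod 307 for i = 0, 1, …:
  i=0: 28   i=1: 164   i=2: 215   i=3: 119
  i=4: 83   i=5: 223   i=6: 122   i=7: 276
  i=8: 257   i=9: 58     …   i=14: 133
  i=15: 165
Match at i=15, j=14: x = 15·18 + 14 = 284.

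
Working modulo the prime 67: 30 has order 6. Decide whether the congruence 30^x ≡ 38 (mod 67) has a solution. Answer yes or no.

yes

⟨30⟩ has order 6; its elements mod 67 are {1, 29, 30, 37, 38, 66}.
38 is in this set.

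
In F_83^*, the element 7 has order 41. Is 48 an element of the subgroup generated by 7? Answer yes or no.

yes

48 ∈ ⟨7⟩ iff 48^41 ≡ 1 (mod 83), since |⟨7⟩| = 41.
48^41 mod 83 = 1.
Since 1 = 1, 48 lies in the subgroup.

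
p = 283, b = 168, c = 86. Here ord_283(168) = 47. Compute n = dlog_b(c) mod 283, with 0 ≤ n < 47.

34

Baby-step giant-step with m = ceil(sqrt(47)) = 7.
Baby table (168^j mod 283 for j=0..6):
  0:1  1:168  2:207  3:250  4:116  5:244  6:240
Giant step factor: 168^(-7) ≡ 264 (mod 283).
Scan 86·264^i mod 283 for i = 0, 1, …:
  i=0: 86   i=1: 64   i=2: 199   i=3: 181
  i=4: 240
Match at i=4, j=6: n = 4·7 + 6 = 34.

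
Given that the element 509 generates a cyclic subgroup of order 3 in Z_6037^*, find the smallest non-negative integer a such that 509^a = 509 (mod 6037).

1

Successive powers of 509 modulo 6037:
  509^0=1  509^1=509
So 509^1 ≡ 509 (mod 6037), giving a = 1.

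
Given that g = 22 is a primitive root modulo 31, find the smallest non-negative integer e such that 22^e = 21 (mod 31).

7

Successive powers of 22 modulo 31:
  22^0=1  22^1=22  22^2=19  22^3=15  22^4=20  22^5=6
  22^6=8  22^7=21
So 22^7 ≡ 21 (mod 31), giving e = 7.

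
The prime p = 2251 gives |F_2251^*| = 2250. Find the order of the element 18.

The order of 18 must divide p − 1 = 2250 = 2 · 3^2 · 5^3.
Divisors: 1, 2, 3, 5, 6, 9, 10, 15, 18, 25, 30, 45, 50, 75, 90, 125, 150, 225, 250, 375, 450, 750, 1125, 2250.
Check each in increasing order: 18^1 ≡ 18;  18^2 ≡ 324;  18^3 ≡ 1330;  18^5 ≡ 979;  18^6 ≡ 1865;  18^9 ≡ 2099;  18^10 ≡ 1766;  18^15 ≡ 146;  18^18 ≡ 594;  18^25 ≡ 1222;  18^30 ≡ 1057;  18^45 ≡ 1254;  18^50 ≡ 871;  18^75 ≡ 1890;  18^90 ≡ 1318;  18^125 ≡ 709;  18^150 ≡ 2014;  18^225 ≡ 19;  18^250 ≡ 708;  18^375 ≡ 2250;  18^450 ≡ 361;  18^750 ≡ 1.
Smallest exponent giving 1 is 750.

750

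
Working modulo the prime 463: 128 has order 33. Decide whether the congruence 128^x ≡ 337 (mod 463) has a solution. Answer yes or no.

yes

337 ∈ ⟨128⟩ iff 337^33 ≡ 1 (mod 463), since |⟨128⟩| = 33.
337^33 mod 463 = 1.
Since 1 = 1, 337 lies in the subgroup.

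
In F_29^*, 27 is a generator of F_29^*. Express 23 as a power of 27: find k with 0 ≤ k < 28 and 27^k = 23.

Successive powers of 27 modulo 29:
  27^0=1  27^1=27  27^2=4  27^3=21  27^4=16  27^5=26
  27^6=6  27^7=17  27^8=24  27^9=10  27^10=9  27^11=11
  27^12=7  27^13=15  27^14=28  27^15=2  27^16=25  27^17=8
  27^18=13  27^19=3  27^20=23
So 27^20 ≡ 23 (mod 29), giving k = 20.

20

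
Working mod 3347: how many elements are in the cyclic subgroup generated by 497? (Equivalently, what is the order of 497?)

239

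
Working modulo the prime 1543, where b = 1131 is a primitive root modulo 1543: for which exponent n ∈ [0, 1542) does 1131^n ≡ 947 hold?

1349

Baby-step giant-step with m = ceil(sqrt(1542)) = 40.
Baby table (1131^j mod 1543 for j=0..39):
  0:1  1:1131  2:14  3:404  4:196  5:1027  6:1201  7:491
  8:1384  9:702  10:860  11:570  12:1239  13:265  14:373  15:624
  16:593  17:1021  18:587  19:407  20:503  21:1069  22:870  23:1079
  24:1379  25:1219  26:790  27:93  28:259  29:1302  30:540  31:1255
  32:1388  33:597  34:916  35:643  36:480  37:1287  38:548  39:1045
Giant step factor: 1131^(-40) ≡ 610 (mod 1543).
Scan 947·610^i mod 1543 for i = 0, 1, …:
  i=0: 947   i=1: 588   i=2: 704   i=3: 486
  i=4: 204   i=5: 1000   i=6: 515   i=7: 921
  i=8: 158   i=9: 714     …   i=32: 1105
  i=33: 1302
Match at i=33, j=29: n = 33·40 + 29 = 1349.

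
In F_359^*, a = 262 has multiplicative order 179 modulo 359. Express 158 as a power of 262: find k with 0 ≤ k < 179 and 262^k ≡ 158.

Baby-step giant-step with m = ceil(sqrt(179)) = 14.
Baby table (262^j mod 359 for j=0..13):
  0:1  1:262  2:75  3:264  4:240  5:55  6:50  7:176
  8:160  9:276  10:153  11:237  12:346  13:184
Giant step factor: 262^(-14) ≡ 88 (mod 359).
Scan 158·88^i mod 359 for i = 0, 1, …:
  i=0: 158   i=1: 262
Match at i=1, j=1: k = 1·14 + 1 = 15.

15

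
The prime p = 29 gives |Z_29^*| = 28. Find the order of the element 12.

4

The order of 12 must divide p − 1 = 28 = 2^2 · 7.
Divisors: 1, 2, 4, 7, 14, 28.
Check each in increasing order: 12^1 ≡ 12;  12^2 ≡ 28;  12^4 ≡ 1.
Smallest exponent giving 1 is 4.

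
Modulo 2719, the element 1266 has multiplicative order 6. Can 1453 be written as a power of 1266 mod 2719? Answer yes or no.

1453 ∈ ⟨1266⟩ iff 1453^6 ≡ 1 (mod 2719), since |⟨1266⟩| = 6.
1453^6 mod 2719 = 1.
Since 1 = 1, 1453 lies in the subgroup.

yes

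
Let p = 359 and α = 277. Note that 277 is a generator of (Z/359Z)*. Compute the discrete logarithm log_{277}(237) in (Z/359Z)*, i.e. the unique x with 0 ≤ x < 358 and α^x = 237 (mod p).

22

Baby-step giant-step with m = ceil(sqrt(358)) = 19.
Baby table (277^j mod 359 for j=0..18):
  0:1  1:277  2:262  3:56  4:75  5:312  6:264  7:251
  8:240  9:65  10:55  11:157  12:50  13:208  14:176  15:287
  16:160  17:163  18:276
Giant step factor: 277^(-19) ≡ 335 (mod 359).
Scan 237·335^i mod 359 for i = 0, 1, …:
  i=0: 237   i=1: 56
Match at i=1, j=3: x = 1·19 + 3 = 22.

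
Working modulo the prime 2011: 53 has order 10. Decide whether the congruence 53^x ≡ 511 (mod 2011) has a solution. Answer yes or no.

no

511 ∈ ⟨53⟩ iff 511^10 ≡ 1 (mod 2011), since |⟨53⟩| = 10.
511^10 mod 2011 = 237.
Since 237 ≠ 1, 511 does not lie in the subgroup.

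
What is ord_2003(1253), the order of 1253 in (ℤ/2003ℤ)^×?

The order of 1253 must divide p − 1 = 2002 = 2 · 7 · 11 · 13.
Divisors: 1, 2, 7, 11, 13, 14, 22, 26, 77, 91, 143, 154, 182, 286, 1001, 2002.
Check each in increasing order: 1253^1 ≡ 1253;  1253^2 ≡ 1660;  1253^7 ≡ 1439;  1253^11 ≡ 1348;  1253^13 ≡ 329;  1253^14 ≡ 1622;  1253^22 ≡ 383;  1253^26 ≡ 79;  1253^77 ≡ 45;  1253^91 ≡ 882;  1253^143 ≡ 318;  1253^154 ≡ 22;  1253^182 ≡ 760;  1253^286 ≡ 974;  1253^1001 ≡ 2002;  1253^2002 ≡ 1.
Smallest exponent giving 1 is 2002.

2002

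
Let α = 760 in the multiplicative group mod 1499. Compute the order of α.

The order of 760 must divide p − 1 = 1498 = 2 · 7 · 107.
Divisors: 1, 2, 7, 14, 107, 214, 749, 1498.
Check each in increasing order: 760^1 ≡ 760;  760^2 ≡ 485;  760^7 ≡ 184;  760^14 ≡ 878;  760^107 ≡ 1.
Smallest exponent giving 1 is 107.

107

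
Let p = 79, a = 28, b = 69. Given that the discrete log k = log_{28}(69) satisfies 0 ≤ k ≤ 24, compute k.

Compute 28^0 mod 79 = 1, then multiply by 28 repeatedly:
  28^0=1  28^1=28  28^2=73  28^3=69
Found 69 at exponent 3.

3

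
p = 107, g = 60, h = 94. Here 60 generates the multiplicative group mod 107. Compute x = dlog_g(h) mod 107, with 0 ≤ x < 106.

103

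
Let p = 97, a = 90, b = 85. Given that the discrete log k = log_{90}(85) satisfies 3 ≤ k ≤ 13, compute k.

Compute 90^3 mod 97 = 45, then multiply by 90 repeatedly:
  90^3=45  90^4=73  90^5=71  90^6=85
Found 85 at exponent 6.

6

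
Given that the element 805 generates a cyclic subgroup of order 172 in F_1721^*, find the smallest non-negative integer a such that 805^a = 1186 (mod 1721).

Successive powers of 805 modulo 1721:
  805^0=1  805^1=805  805^2=929  805^3=931  805^4=820  805^5=957
  805^6=1098  805^7=1017  805^8=1210  805^9=1685  805^10=277  805^11=976
  805^12=904  805^13=1458  805^14=1689  805^15=55  805^16=1250  805^17=1186
So 805^17 ≡ 1186 (mod 1721), giving a = 17.

17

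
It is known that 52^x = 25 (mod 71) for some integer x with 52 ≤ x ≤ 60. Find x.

Compute 52^52 mod 71 = 50, then multiply by 52 repeatedly:
  52^52=50  52^53=44  52^54=16  52^55=51  52^56=25
Found 25 at exponent 56.

56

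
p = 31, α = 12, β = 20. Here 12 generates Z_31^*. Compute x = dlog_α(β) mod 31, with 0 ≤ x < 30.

2

Successive powers of 12 modulo 31:
  12^0=1  12^1=12  12^2=20
So 12^2 ≡ 20 (mod 31), giving x = 2.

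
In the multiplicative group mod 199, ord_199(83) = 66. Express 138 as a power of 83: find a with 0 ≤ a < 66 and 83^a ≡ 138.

51

Baby-step giant-step with m = ceil(sqrt(66)) = 9.
Baby table (83^j mod 199 for j=0..8):
  0:1  1:83  2:123  3:60  4:5  5:17  6:18  7:101
  8:25
Giant step factor: 83^(-9) ≡ 96 (mod 199).
Scan 138·96^i mod 199 for i = 0, 1, …:
  i=0: 138   i=1: 114   i=2: 198   i=3: 103
  i=4: 137   i=5: 18
Match at i=5, j=6: a = 5·9 + 6 = 51.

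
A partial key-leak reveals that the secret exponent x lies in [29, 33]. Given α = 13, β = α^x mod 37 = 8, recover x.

33

Compute 13^29 mod 37 = 22, then multiply by 13 repeatedly:
  13^29=22  13^30=27  13^31=18  13^32=12  13^33=8
Found 8 at exponent 33.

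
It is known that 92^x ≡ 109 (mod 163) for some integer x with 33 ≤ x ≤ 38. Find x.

35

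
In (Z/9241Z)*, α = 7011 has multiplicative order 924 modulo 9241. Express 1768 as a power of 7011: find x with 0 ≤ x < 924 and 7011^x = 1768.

Baby-step giant-step with m = ceil(sqrt(924)) = 31.
Baby table (7011^j mod 9241 for j=0..30):
  0:1  1:7011  2:1242  3:2640  4:8558  5:7566  6:1886  7:8116
  8:4439  9:7382  10:5602  11:1372  12:8452  13:3680  14:8849  15:5506
  16:2909  17:112  18:8988  19:489  20:9209  21:6673  22:6461  23:7930
  24:3374  25:7395  26:4335  27:8277  28:5808  29:4042  30:5556
Giant step factor: 7011^(-31) ≡ 3996 (mod 9241).
Scan 1768·3996^i mod 9241 for i = 0, 1, …:
  i=0: 1768   i=1: 4804   i=2: 3227   i=3: 3897
  i=4: 1327   i=5: 7599   i=6: 8919   i=7: 7028
  i=8: 489
Match at i=8, j=19: x = 8·31 + 19 = 267.

267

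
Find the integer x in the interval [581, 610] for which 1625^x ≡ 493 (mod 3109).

582

Compute 1625^581 mod 3109 = 2675, then multiply by 1625 repeatedly:
  1625^581=2675  1625^582=493
Found 493 at exponent 582.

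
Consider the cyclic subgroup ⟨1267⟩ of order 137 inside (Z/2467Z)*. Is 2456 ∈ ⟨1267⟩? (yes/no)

2456 ∈ ⟨1267⟩ iff 2456^137 ≡ 1 (mod 2467), since |⟨1267⟩| = 137.
2456^137 mod 2467 = 1.
Since 1 = 1, 2456 lies in the subgroup.

yes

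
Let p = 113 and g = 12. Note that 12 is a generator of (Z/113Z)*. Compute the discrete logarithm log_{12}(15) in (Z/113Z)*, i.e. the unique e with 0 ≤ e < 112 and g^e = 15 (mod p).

Baby-step giant-step with m = ceil(sqrt(112)) = 11.
Baby table (12^j mod 113 for j=0..10):
  0:1  1:12  2:31  3:33  4:57  5:6  6:72  7:73
  8:85  9:3  10:36
Giant step factor: 12^(-11) ≡ 96 (mod 113).
Scan 15·96^i mod 113 for i = 0, 1, …:
  i=0: 15   i=1: 84   i=2: 41   i=3: 94
  i=4: 97   i=5: 46   i=6: 9   i=7: 73
Match at i=7, j=7: e = 7·11 + 7 = 84.

84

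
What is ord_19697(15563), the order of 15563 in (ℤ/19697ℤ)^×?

19696

The order of 15563 must divide p − 1 = 19696 = 2^4 · 1231.
Divisors: 1, 2, 4, 8, 16, 1231, 2462, 4924, 9848, 19696.
Check each in increasing order: 15563^1 ≡ 15563;  15563^2 ≡ 12657;  15563^4 ≡ 3948;  15563^8 ≡ 6377;  15563^16 ≡ 11521;  15563^1231 ≡ 4268;  15563^2462 ≡ 15796;  15563^4924 ≡ 11717;  15563^9848 ≡ 19696;  15563^19696 ≡ 1.
Smallest exponent giving 1 is 19696.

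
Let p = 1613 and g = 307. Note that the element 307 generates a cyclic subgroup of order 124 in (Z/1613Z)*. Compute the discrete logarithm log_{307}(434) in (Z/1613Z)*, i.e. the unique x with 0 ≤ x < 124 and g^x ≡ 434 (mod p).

Baby-step giant-step with m = ceil(sqrt(124)) = 12.
Baby table (307^j mod 1613 for j=0..11):
  0:1  1:307  2:695  3:449  4:738  5:746  6:1589  7:697
  8:1063  9:515  10:31  11:1452
Giant step factor: 307^(-12) ≡ 1599 (mod 1613).
Scan 434·1599^i mod 1613 for i = 0, 1, …:
  i=0: 434   i=1: 376   i=2: 1188   i=3: 1111
  i=4: 576   i=5: 1
Match at i=5, j=0: x = 5·12 + 0 = 60.

60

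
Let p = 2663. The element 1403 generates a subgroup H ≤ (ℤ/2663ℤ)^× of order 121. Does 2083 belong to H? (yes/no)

yes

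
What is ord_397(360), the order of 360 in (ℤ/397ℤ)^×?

198

The order of 360 must divide p − 1 = 396 = 2^2 · 3^2 · 11.
Divisors: 1, 2, 3, 4, 6, 9, 11, 12, 18, 22, 33, 36, 44, 66, 99, 132, 198, 396.
Check each in increasing order: 360^1 ≡ 360;  360^2 ≡ 178;  360^3 ≡ 163;  360^4 ≡ 321;  360^6 ≡ 367;  360^9 ≡ 271;  360^11 ≡ 201;  360^12 ≡ 106;  360^18 ≡ 393;  360^22 ≡ 304;  360^33 ≡ 363;  360^36 ≡ 16;  360^44 ≡ 312;  360^66 ≡ 362;  360^99 ≡ 396;  360^132 ≡ 34;  360^198 ≡ 1.
Smallest exponent giving 1 is 198.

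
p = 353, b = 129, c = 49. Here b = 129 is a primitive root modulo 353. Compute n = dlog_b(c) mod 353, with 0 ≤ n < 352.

Baby-step giant-step with m = ceil(sqrt(352)) = 19.
Baby table (129^j mod 353 for j=0..18):
  0:1  1:129  2:50  3:96  4:29  5:211  6:38  7:313
  8:135  9:118  10:43  11:252  12:32  13:245  14:188  15:248
  16:222  17:45  18:157
Giant step factor: 129^(-19) ≡ 115 (mod 353).
Scan 49·115^i mod 353 for i = 0, 1, …:
  i=0: 49   i=1: 340   i=2: 270   i=3: 339
  i=4: 155   i=5: 175   i=6: 4   i=7: 107
  i=8: 303   i=9: 251     …   i=16: 15
  i=17: 313
Match at i=17, j=7: n = 17·19 + 7 = 330.

330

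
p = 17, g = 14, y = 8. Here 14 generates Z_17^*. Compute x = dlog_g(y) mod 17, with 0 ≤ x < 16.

Successive powers of 14 modulo 17:
  14^0=1  14^1=14  14^2=9  14^3=7  14^4=13  14^5=12
  14^6=15  14^7=6  14^8=16  14^9=3  14^10=8
So 14^10 ≡ 8 (mod 17), giving x = 10.

10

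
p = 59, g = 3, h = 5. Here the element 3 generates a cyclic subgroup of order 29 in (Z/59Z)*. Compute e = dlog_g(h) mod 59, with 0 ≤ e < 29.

Successive powers of 3 modulo 59:
  3^0=1  3^1=3  3^2=9  3^3=27  3^4=22  3^5=7
  3^6=21  3^7=4  3^8=12  3^9=36  3^10=49  3^11=29
  3^12=28  3^13=25  3^14=16  3^15=48  3^16=26  3^17=19
  3^18=57  3^19=53  3^20=41  3^21=5
So 3^21 ≡ 5 (mod 59), giving e = 21.

21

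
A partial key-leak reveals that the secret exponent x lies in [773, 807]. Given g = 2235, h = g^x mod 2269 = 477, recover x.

Compute 2235^773 mod 2269 = 1187, then multiply by 2235 repeatedly:
  2235^773=1187  2235^774=484  2235^775=1696  2235^776=1330  2235^777=160
  2235^778=1367  2235^779=1171  2235^780=1028  2235^781=1352  2235^782=1681
  2235^783=1840  2235^784=972  2235^785=987  2235^786=477
Found 477 at exponent 786.

786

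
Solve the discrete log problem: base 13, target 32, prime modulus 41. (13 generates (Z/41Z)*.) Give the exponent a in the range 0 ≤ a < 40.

Successive powers of 13 modulo 41:
  13^0=1  13^1=13  13^2=5  13^3=24  13^4=25  13^5=38
  13^6=2  13^7=26  13^8=10  13^9=7  13^10=9  13^11=35
  13^12=4  13^13=11  13^14=20  13^15=14  13^16=18  13^17=29
  13^18=8  13^19=22  13^20=40  13^21=28  13^22=36  13^23=17
  13^24=16  13^25=3  13^26=39  13^27=15  13^28=31  13^29=34
  13^30=32
So 13^30 ≡ 32 (mod 41), giving a = 30.

30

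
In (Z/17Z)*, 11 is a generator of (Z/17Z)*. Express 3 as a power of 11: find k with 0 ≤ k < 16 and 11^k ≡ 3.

7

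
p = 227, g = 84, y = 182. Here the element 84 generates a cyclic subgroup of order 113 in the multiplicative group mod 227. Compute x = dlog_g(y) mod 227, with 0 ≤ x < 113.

Baby-step giant-step with m = ceil(sqrt(113)) = 11.
Baby table (84^j mod 227 for j=0..10):
  0:1  1:84  2:19  3:7  4:134  5:133  6:49  7:30
  8:23  9:116  10:210
Giant step factor: 84^(-11) ≡ 141 (mod 227).
Scan 182·141^i mod 227 for i = 0, 1, …:
  i=0: 182   i=1: 11   i=2: 189   i=3: 90
  i=4: 205   i=5: 76   i=6: 47   i=7: 44
  i=8: 75   i=9: 133
Match at i=9, j=5: x = 9·11 + 5 = 104.

104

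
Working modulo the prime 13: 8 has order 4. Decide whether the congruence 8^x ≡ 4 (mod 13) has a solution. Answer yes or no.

⟨8⟩ has order 4; its elements mod 13 are {1, 5, 8, 12}.
4 is not in this set.

no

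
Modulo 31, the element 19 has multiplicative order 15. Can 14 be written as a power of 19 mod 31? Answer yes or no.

yes

⟨19⟩ has order 15; its elements mod 31 are {1, 2, 4, 5, 7, 8, 9, 10, 14, 16, 18, 19, 20, 25, 28}.
14 is in this set.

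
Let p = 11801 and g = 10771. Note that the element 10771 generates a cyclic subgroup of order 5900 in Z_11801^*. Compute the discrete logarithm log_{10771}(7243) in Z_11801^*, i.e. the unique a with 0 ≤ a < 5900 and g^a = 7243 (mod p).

1469

Baby-step giant-step with m = ceil(sqrt(5900)) = 77.
Baby table (10771^j mod 11801 for j=0..76):
  0:1  1:10771  2:10611  3:10197  4:11781  5:8799  6:198  7:8478
  8:400  9:1035  10:7841  11:7455  12:3801  13:2902  14:8394  15:4313
  16:6587  17:965  18:9135  19:8148  20:9872  21:4302  22:6116  23:2254
  24:3177  25:8368  26:7491  27:2124  28:7266  29:9655  30:3593  31:4724
  32:8093  33:7517  34:10747  35:11729  36:3354  37:3073  38:9279  39:1440
  40:3726  41:9346  42:3236  43:6603  44:8087  45:1896  46:6086  47:9552
  48:3474  49:9284  50:8091  51:9577  52:1326  53:3136  54:3394  55:9077
  56:8883  57:8086  58:2926  59:7276  60:11156  61:3494  62:485  63:7893
  64:1099  65:926  66:2101  67:7354  68:1622  69:5082  70:5184  71:6333
  72:2963  73:4569  74:2529  75:3151  76:11546
Giant step factor: 10771^(-77) ≡ 4174 (mod 11801).
Scan 7243·4174^i mod 11801 for i = 0, 1, …:
  i=0: 7243   i=1: 9921   i=2: 545   i=3: 9038
  i=4: 8616   i=5: 5537   i=6: 5080   i=7: 9324
  i=8: 10479   i=9: 4840     …   i=18: 9494
  i=19: 198
Match at i=19, j=6: a = 19·77 + 6 = 1469.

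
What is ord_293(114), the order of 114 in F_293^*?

The order of 114 must divide p − 1 = 292 = 2^2 · 73.
Divisors: 1, 2, 4, 73, 146, 292.
Check each in increasing order: 114^1 ≡ 114;  114^2 ≡ 104;  114^4 ≡ 268;  114^73 ≡ 138;  114^146 ≡ 292;  114^292 ≡ 1.
Smallest exponent giving 1 is 292.

292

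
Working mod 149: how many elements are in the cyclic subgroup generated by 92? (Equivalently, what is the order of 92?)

The order of 92 must divide p − 1 = 148 = 2^2 · 37.
Divisors: 1, 2, 4, 37, 74, 148.
Check each in increasing order: 92^1 ≡ 92;  92^2 ≡ 120;  92^4 ≡ 96;  92^37 ≡ 105;  92^74 ≡ 148;  92^148 ≡ 1.
Smallest exponent giving 1 is 148.

148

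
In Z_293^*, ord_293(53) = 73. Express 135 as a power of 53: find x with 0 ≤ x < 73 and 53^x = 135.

Baby-step giant-step with m = ceil(sqrt(73)) = 9.
Baby table (53^j mod 293 for j=0..8):
  0:1  1:53  2:172  3:33  4:284  5:109  6:210  7:289
  8:81
Giant step factor: 53^(-9) ≡ 135 (mod 293).
Scan 135·135^i mod 293 for i = 0, 1, …:
  i=0: 135   i=1: 59   i=2: 54   i=3: 258
  i=4: 256   i=5: 279   i=6: 161   i=7: 53
Match at i=7, j=1: x = 7·9 + 1 = 64.

64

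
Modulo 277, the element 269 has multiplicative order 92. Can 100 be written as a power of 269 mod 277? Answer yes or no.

no

100 ∈ ⟨269⟩ iff 100^92 ≡ 1 (mod 277), since |⟨269⟩| = 92.
100^92 mod 277 = 160.
Since 160 ≠ 1, 100 does not lie in the subgroup.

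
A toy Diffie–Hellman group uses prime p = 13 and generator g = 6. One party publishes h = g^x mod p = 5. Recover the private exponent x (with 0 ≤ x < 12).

9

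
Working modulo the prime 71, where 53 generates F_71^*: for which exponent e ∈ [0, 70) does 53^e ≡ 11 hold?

47

Baby-step giant-step with m = ceil(sqrt(70)) = 9.
Baby table (53^j mod 71 for j=0..8):
  0:1  1:53  2:40  3:61  4:38  5:26  6:29  7:46
  8:24
Giant step factor: 53^(-9) ≡ 59 (mod 71).
Scan 11·59^i mod 71 for i = 0, 1, …:
  i=0: 11   i=1: 10   i=2: 22   i=3: 20
  i=4: 44   i=5: 40
Match at i=5, j=2: e = 5·9 + 2 = 47.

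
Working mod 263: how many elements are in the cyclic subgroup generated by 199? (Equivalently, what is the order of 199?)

The order of 199 must divide p − 1 = 262 = 2 · 131.
Divisors: 1, 2, 131, 262.
Check each in increasing order: 199^1 ≡ 199;  199^2 ≡ 151;  199^131 ≡ 262;  199^262 ≡ 1.
Smallest exponent giving 1 is 262.

262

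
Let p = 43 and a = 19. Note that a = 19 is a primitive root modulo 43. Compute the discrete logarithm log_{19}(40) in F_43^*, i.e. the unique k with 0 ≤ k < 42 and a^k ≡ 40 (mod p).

10

Baby-step giant-step with m = ceil(sqrt(42)) = 7.
Baby table (19^j mod 43 for j=0..6):
  0:1  1:19  2:17  3:22  4:31  5:30  6:11
Giant step factor: 19^(-7) ≡ 7 (mod 43).
Scan 40·7^i mod 43 for i = 0, 1, …:
  i=0: 40   i=1: 22
Match at i=1, j=3: k = 1·7 + 3 = 10.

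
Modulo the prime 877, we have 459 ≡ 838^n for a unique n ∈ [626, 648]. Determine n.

627

Compute 838^626 mod 877 = 393, then multiply by 838 repeatedly:
  838^626=393  838^627=459
Found 459 at exponent 627.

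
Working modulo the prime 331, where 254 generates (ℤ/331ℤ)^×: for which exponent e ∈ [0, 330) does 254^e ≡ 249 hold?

313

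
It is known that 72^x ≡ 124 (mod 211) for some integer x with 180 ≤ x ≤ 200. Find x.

Compute 72^180 mod 211 = 123, then multiply by 72 repeatedly:
  72^180=123  72^181=205  72^182=201  72^183=124
Found 124 at exponent 183.

183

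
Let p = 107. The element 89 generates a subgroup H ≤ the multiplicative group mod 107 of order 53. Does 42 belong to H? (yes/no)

42 ∈ ⟨89⟩ iff 42^53 ≡ 1 (mod 107), since |⟨89⟩| = 53.
42^53 mod 107 = 1.
Since 1 = 1, 42 lies in the subgroup.

yes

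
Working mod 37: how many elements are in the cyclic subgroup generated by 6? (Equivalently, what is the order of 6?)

The order of 6 must divide p − 1 = 36 = 2^2 · 3^2.
Divisors: 1, 2, 3, 4, 6, 9, 12, 18, 36.
Check each in increasing order: 6^1 ≡ 6;  6^2 ≡ 36;  6^3 ≡ 31;  6^4 ≡ 1.
Smallest exponent giving 1 is 4.

4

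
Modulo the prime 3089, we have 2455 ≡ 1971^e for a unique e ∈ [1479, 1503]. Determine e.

1486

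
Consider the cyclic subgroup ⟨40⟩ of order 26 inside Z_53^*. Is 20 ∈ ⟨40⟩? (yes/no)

no

20 ∈ ⟨40⟩ iff 20^26 ≡ 1 (mod 53), since |⟨40⟩| = 26.
20^26 mod 53 = 52.
Since 52 ≠ 1, 20 does not lie in the subgroup.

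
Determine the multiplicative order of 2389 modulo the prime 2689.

The order of 2389 must divide p − 1 = 2688 = 2^7 · 3 · 7.
Divisors: 1, 2, 3, 4, 6, 7, 8, 12, 14, 16, 21, 24, 28, 32, 42, 48, 56, 64, 84, 96, 112, 128, 168, 192, 224, 336, 384, 448, 672, 896, 1344, 2688.
Check each in increasing order: 2389^1 ≡ 2389;  2389^2 ≡ 1263;  2389^3 ≡ 249;  2389^4 ≡ 592;  2389^6 ≡ 154;  2389^7 ≡ 2202;  2389^8 ≡ 894;  2389^12 ≡ 2204;  2389^14 ≡ 537;  2389^16 ≡ 603;  2389^21 ≡ 2003;  2389^24 ≡ 1282;  2389^28 ≡ 646;  2389^32 ≡ 594;  2389^42 ≡ 21;  2389^48 ≡ 545;  2389^56 ≡ 521;  2389^64 ≡ 577;  2389^84 ≡ 441;  2389^96 ≡ 1235;  2389^112 ≡ 2541;  2389^128 ≡ 2182;  2389^168 ≡ 873;  2389^192 ≡ 562;  2389^224 ≡ 392;  2389^336 ≡ 1142;  2389^384 ≡ 1231;  2389^448 ≡ 391;  2389^672 ≡ 2688;  2389^896 ≡ 2297;  2389^1344 ≡ 1.
Smallest exponent giving 1 is 1344.

1344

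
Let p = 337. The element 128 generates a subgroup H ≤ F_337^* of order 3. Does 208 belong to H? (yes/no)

yes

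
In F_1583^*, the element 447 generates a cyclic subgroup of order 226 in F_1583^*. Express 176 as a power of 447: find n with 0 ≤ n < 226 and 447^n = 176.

Baby-step giant-step with m = ceil(sqrt(226)) = 16.
Baby table (447^j mod 1583 for j=0..15):
  0:1  1:447  2:351  3:180  4:1310  5:1443  6:740  7:1516
  8:128  9:228  10:604  11:878  12:1465  13:1076  14:1323  15:922
Giant step factor: 447^(-16) ≡ 1563 (mod 1583).
Scan 176·1563^i mod 1583 for i = 0, 1, …:
  i=0: 176   i=1: 1229   i=2: 748   i=3: 870
  i=4: 13   i=5: 1323
Match at i=5, j=14: n = 5·16 + 14 = 94.

94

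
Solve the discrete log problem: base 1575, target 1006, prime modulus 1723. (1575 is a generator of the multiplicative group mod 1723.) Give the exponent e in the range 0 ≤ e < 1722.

Baby-step giant-step with m = ceil(sqrt(1722)) = 42.
Baby table (1575^j mod 1723 for j=0..41):
  0:1  1:1575  2:1228  3:894  4:359  5:281  6:1487  7:468
  8:1379  9:945  10:1426  11:881  12:560  13:1547  14:203  15:970
  16:1172  17:567  18:511  19:184  20:336  21:239  22:811  23:582
  24:14  25:1374  26:1685  27:455  28:1580  29:488  30:142  31:1383
  32:353  33:1169  34:1011  35:273  36:948  37:982  38:1119  39:1519
  40:901  41:1046
Giant step factor: 1575^(-42) ≡ 1335 (mod 1723).
Scan 1006·1335^i mod 1723 for i = 0, 1, …:
  i=0: 1006   i=1: 793   i=2: 733   i=3: 1614
  i=4: 940   i=5: 556   i=6: 1370   i=7: 847
  i=8: 457   i=9: 153     …   i=26: 1663
  i=27: 881
Match at i=27, j=11: e = 27·42 + 11 = 1145.

1145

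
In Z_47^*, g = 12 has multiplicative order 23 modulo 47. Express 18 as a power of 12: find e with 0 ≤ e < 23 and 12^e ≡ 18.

15

Successive powers of 12 modulo 47:
  12^0=1  12^1=12  12^2=3  12^3=36  12^4=9  12^5=14
  12^6=27  12^7=42  12^8=34  12^9=32  12^10=8  12^11=2
  12^12=24  12^13=6  12^14=25  12^15=18
So 12^15 ≡ 18 (mod 47), giving e = 15.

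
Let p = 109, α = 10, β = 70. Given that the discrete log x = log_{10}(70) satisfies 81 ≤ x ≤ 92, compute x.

89

Compute 10^81 mod 109 = 76, then multiply by 10 repeatedly:
  10^81=76  10^82=106  10^83=79  10^84=27  10^85=52
  10^86=84  10^87=77  10^88=7  10^89=70
Found 70 at exponent 89.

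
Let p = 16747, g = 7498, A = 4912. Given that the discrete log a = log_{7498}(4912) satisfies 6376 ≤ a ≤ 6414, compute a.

6387

Compute 7498^6376 mod 16747 = 15776, then multiply by 7498 repeatedly:
  7498^6376=15776  7498^6377=4387  7498^6378=2618  7498^6379=2280  7498^6380=13500
  7498^6381=4132  7498^6382=16533  7498^6383=3140  7498^6384=14185  7498^6385=15680
  7498^6386=4700  7498^6387=4912
Found 4912 at exponent 6387.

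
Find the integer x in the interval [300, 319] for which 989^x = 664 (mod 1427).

Compute 989^300 mod 1427 = 675, then multiply by 989 repeatedly:
  989^300=675  989^301=1166  989^302=158  989^303=719  989^304=445
  989^305=589  989^306=305  989^307=548  989^308=1139  989^309=568
  989^310=941  989^311=245  989^312=1142  989^313=681  989^314=1392
  989^315=1060  989^316=922  989^317=5  989^318=664
Found 664 at exponent 318.

318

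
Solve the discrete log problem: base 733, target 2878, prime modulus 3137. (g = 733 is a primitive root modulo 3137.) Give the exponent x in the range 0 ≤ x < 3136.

913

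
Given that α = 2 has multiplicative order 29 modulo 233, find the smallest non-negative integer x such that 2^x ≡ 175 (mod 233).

27

Successive powers of 2 modulo 233:
  2^0=1  2^1=2  2^2=4  2^3=8  2^4=16  2^5=32
  2^6=64  2^7=128  2^8=23  2^9=46  2^10=92  2^11=184
  2^12=135  2^13=37  2^14=74  2^15=148  2^16=63  2^17=126
  2^18=19  2^19=38  2^20=76  2^21=152  2^22=71  2^23=142
  2^24=51  2^25=102  2^26=204  2^27=175
So 2^27 ≡ 175 (mod 233), giving x = 27.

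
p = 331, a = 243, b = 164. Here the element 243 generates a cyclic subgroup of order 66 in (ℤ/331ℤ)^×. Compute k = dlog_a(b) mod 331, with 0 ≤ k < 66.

9

Baby-step giant-step with m = ceil(sqrt(66)) = 9.
Baby table (243^j mod 331 for j=0..8):
  0:1  1:243  2:131  3:57  4:280  5:185  6:270  7:72
  8:284
Giant step factor: 243^(-9) ≡ 220 (mod 331).
Scan 164·220^i mod 331 for i = 0, 1, …:
  i=0: 164   i=1: 1
Match at i=1, j=0: k = 1·9 + 0 = 9.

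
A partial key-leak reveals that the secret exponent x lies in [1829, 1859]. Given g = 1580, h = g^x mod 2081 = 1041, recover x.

1838

Compute 1580^1829 mod 2081 = 1886, then multiply by 1580 repeatedly:
  1580^1829=1886  1580^1830=1969  1580^1831=2006  1580^1832=117  1580^1833=1732
  1580^1834=45  1580^1835=346  1580^1836=1458  1580^1837=2054  1580^1838=1041
Found 1041 at exponent 1838.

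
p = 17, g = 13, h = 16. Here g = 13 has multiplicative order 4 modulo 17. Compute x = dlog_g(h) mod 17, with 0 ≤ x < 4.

Successive powers of 13 modulo 17:
  13^0=1  13^1=13  13^2=16
So 13^2 ≡ 16 (mod 17), giving x = 2.

2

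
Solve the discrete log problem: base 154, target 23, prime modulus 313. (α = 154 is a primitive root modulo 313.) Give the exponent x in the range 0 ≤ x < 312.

51

Baby-step giant-step with m = ceil(sqrt(312)) = 18.
Baby table (154^j mod 313 for j=0..17):
  0:1  1:154  2:241  3:180  4:176  5:186  6:161  7:67
  8:302  9:184  10:166  11:211  12:255  13:145  14:107  15:202
  16:121  17:167
Giant step factor: 154^(-18) ≡ 307 (mod 313).
Scan 23·307^i mod 313 for i = 0, 1, …:
  i=0: 23   i=1: 175   i=2: 202
Match at i=2, j=15: x = 2·18 + 15 = 51.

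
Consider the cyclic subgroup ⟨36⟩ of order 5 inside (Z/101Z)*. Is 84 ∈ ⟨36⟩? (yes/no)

yes

84 ∈ ⟨36⟩ iff 84^5 ≡ 1 (mod 101), since |⟨36⟩| = 5.
84^5 mod 101 = 1.
Since 1 = 1, 84 lies in the subgroup.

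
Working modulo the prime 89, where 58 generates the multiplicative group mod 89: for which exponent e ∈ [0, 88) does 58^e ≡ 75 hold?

23

Baby-step giant-step with m = ceil(sqrt(88)) = 10.
Baby table (58^j mod 89 for j=0..9):
  0:1  1:58  2:71  3:24  4:57  5:13  6:42  7:33
  8:45  9:29
Giant step factor: 58^(-10) ≡ 79 (mod 89).
Scan 75·79^i mod 89 for i = 0, 1, …:
  i=0: 75   i=1: 51   i=2: 24
Match at i=2, j=3: e = 2·10 + 3 = 23.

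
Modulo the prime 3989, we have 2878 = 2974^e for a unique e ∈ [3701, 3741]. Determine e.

Compute 2974^3701 mod 3989 = 2923, then multiply by 2974 repeatedly:
  2974^3701=2923  2974^3702=971  2974^3703=3707  2974^3704=3011  2974^3705=3398
  2974^3706=1515  2974^3707=2029  2974^3708=2878
Found 2878 at exponent 3708.

3708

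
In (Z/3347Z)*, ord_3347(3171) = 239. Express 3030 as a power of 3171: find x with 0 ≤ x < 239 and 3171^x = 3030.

Baby-step giant-step with m = ceil(sqrt(239)) = 16.
Baby table (3171^j mod 3347 for j=0..15):
  0:1  1:3171  2:853  3:487  4:1310  5:383  6:2879  7:2040
  8:2436  9:3027  10:2768  11:1494  12:1469  13:2522  14:1279  15:2492
Giant step factor: 3171^(-16) ≡ 1314 (mod 3347).
Scan 3030·1314^i mod 3347 for i = 0, 1, …:
  i=0: 3030   i=1: 1837   i=2: 631   i=3: 2425
  i=4: 106   i=5: 2057   i=6: 1869   i=7: 2515
  i=8: 1221   i=9: 1181   i=10: 2173   i=11: 331
  i=12: 3171
Match at i=12, j=1: x = 12·16 + 1 = 193.

193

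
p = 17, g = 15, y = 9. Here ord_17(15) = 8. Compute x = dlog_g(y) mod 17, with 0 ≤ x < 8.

3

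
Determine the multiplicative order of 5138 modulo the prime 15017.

The order of 5138 must divide p − 1 = 15016 = 2^3 · 1877.
Divisors: 1, 2, 4, 8, 1877, 3754, 7508, 15016.
Check each in increasing order: 5138^1 ≡ 5138;  5138^2 ≡ 14175;  5138^4 ≡ 3165;  5138^8 ≡ 886;  5138^1877 ≡ 10207;  5138^3754 ≡ 9920;  5138^7508 ≡ 15016;  5138^15016 ≡ 1.
Smallest exponent giving 1 is 15016.

15016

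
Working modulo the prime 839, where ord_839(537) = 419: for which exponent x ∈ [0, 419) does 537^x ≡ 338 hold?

85

Baby-step giant-step with m = ceil(sqrt(419)) = 21.
Baby table (537^j mod 839 for j=0..20):
  0:1  1:537  2:592  3:762  4:601  5:561  6:56  7:707
  8:431  9:722  10:96  11:373  12:619  13:159  14:644  15:160
  16:342  17:752  18:265  19:514  20:826
Giant step factor: 537^(-21) ≡ 708 (mod 839).
Scan 338·708^i mod 839 for i = 0, 1, …:
  i=0: 338   i=1: 189   i=2: 411   i=3: 694
  i=4: 537
Match at i=4, j=1: x = 4·21 + 1 = 85.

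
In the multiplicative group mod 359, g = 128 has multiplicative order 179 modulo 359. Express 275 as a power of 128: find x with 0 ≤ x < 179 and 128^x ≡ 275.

70

Baby-step giant-step with m = ceil(sqrt(179)) = 14.
Baby table (128^j mod 359 for j=0..13):
  0:1  1:128  2:229  3:233  4:27  5:225  6:80  7:188
  8:11  9:331  10:6  11:50  12:297  13:321
Giant step factor: 128^(-14) ≡ 82 (mod 359).
Scan 275·82^i mod 359 for i = 0, 1, …:
  i=0: 275   i=1: 292   i=2: 250   i=3: 37
  i=4: 162   i=5: 1
Match at i=5, j=0: x = 5·14 + 0 = 70.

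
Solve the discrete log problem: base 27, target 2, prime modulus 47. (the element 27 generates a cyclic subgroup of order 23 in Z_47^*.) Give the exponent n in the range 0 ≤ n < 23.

Successive powers of 27 modulo 47:
  27^0=1  27^1=27  27^2=24  27^3=37  27^4=12  27^5=42
  27^6=6  27^7=21  27^8=3  27^9=34  27^10=25  27^11=17
  27^12=36  27^13=32  27^14=18  27^15=16  27^16=9  27^17=8
  27^18=28  27^19=4  27^20=14  27^21=2
So 27^21 ≡ 2 (mod 47), giving n = 21.

21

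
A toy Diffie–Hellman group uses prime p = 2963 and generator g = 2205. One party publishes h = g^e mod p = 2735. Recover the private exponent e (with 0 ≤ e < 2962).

1781

Baby-step giant-step with m = ceil(sqrt(2962)) = 55.
Baby table (2205^j mod 2963 for j=0..54):
  0:1  1:2205  2:2705  3:6  4:1378  5:1415  6:36  7:2342
  8:2564  9:216  10:2200  11:569  12:1296  13:1348  14:451  15:1850
  16:2162  17:2706  18:2211  19:1120  20:1421  21:1414  22:794  23:2600
  24:2558  25:1801  26:785  27:533  28:1917  29:1747  30:235  31:2613
  32:1593  33:1410  34:863  35:669  36:2534  37:2215  38:1051  39:389
  40:1438  41:380  42:2334  43:2702  44:2280  45:2152  46:1397  47:1828
  48:1060  49:2456  50:2079  51:434  52:2884  53:622  54:2604
Giant step factor: 2205^(-55) ≡ 1494 (mod 2963).
Scan 2735·1494^i mod 2963 for i = 0, 1, …:
  i=0: 2735   i=1: 113   i=2: 2894   i=3: 619
  i=4: 330   i=5: 1162   i=6: 2673   i=7: 2301
  i=8: 614   i=9: 1749     …   i=31: 2365
  i=32: 1414
Match at i=32, j=21: e = 32·55 + 21 = 1781.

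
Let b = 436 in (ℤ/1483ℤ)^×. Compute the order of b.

57

The order of 436 must divide p − 1 = 1482 = 2 · 3 · 13 · 19.
Divisors: 1, 2, 3, 6, 13, 19, 26, 38, 39, 57, 78, 114, 247, 494, 741, 1482.
Check each in increasing order: 436^1 ≡ 436;  436^2 ≡ 272;  436^3 ≡ 1435;  436^6 ≡ 821;  436^13 ≡ 215;  436^19 ≡ 38;  436^26 ≡ 252;  436^38 ≡ 1444;  436^39 ≡ 792;  436^57 ≡ 1.
Smallest exponent giving 1 is 57.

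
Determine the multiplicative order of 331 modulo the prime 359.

179

The order of 331 must divide p − 1 = 358 = 2 · 179.
Divisors: 1, 2, 179, 358.
Check each in increasing order: 331^1 ≡ 331;  331^2 ≡ 66;  331^179 ≡ 1.
Smallest exponent giving 1 is 179.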